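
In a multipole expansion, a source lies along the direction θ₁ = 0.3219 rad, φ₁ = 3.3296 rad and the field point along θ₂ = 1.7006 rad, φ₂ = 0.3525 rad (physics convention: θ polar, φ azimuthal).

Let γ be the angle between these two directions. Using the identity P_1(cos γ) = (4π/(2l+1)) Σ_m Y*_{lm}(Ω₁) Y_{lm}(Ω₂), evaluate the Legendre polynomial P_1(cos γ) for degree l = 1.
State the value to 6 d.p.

-0.432264

Addition theorem: P_1(cos γ) = (4π/3) Σ_m Y*_{lm}(Ω₁) Y_{lm}(Ω₂), m = −1…1:
  [-1]  conj(Y_{1,-1})(Ω₁) = (-0.107378, -0.020429) ; Y_{1,-1}(Ω₂) = (0.321523, -0.118277) ; Δ = (-0.036941, 0.006132)
  [+0]  conj(Y_{1,0})(Ω₁) = (0.463506, -0.000000) ; Y_{1,0}(Ω₂) = (-0.063244, 0.000000) ; Δ = (-0.029314, 0.000000)
  [+1]  conj(Y_{1,1})(Ω₁) = (0.107378, -0.020429) ; Y_{1,1}(Ω₂) = (-0.321523, -0.118277) ; Δ = (-0.036941, -0.006132)
Total Σ_m = (-0.103196, 0.000000). Multiply by 4.188790: (-0.432264, 0.000000). P_1(cos γ) = -0.432264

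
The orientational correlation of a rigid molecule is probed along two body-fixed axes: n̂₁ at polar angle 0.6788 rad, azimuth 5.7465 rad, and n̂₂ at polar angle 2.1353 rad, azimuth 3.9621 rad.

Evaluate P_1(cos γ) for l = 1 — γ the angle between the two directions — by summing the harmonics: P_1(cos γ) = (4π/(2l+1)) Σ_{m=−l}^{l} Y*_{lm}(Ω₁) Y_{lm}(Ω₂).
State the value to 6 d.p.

Term-by-term m-sum for l=1 (normalisation 4π/3 = 4.188790):
  m=-1: (0.18642 - 0.11091j) × (-0.19903 + 0.21352j) = -0.01342 + 0.06188j  (running Σ = -0.01342 + 0.06188j)
  m=0: (0.38029 + 0.00000j) × (-0.26140 + 0.00000j) = -0.09941 + 0.00000j  (running Σ = -0.11283 + 0.06188j)
  m=1: (-0.18642 - 0.11091j) × (0.19903 + 0.21352j) = -0.01342 - 0.06188j  (running Σ = -0.12625 + 0.00000j)
Total Σ_m = -0.12625 + 0.00000j. Multiply by 4.188790: -0.52885 + 0.00000j. P_1(cos γ) = -0.528848

-0.528848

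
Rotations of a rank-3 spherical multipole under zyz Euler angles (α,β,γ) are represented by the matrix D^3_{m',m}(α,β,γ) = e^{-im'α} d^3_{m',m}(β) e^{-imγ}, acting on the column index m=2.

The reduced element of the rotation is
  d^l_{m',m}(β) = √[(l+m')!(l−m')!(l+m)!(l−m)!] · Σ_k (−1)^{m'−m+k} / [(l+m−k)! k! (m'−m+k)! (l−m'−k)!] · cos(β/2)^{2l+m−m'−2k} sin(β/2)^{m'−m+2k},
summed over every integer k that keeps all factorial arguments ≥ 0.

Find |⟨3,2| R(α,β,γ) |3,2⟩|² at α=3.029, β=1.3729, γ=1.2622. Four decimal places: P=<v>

First d^3_{2,2}(β=1.3729), then the phase factors e^{-i(2)α} and e^{-i(2)γ}:
With c≡cos(β/2)=0.773501 and s≡sin(β/2)=0.633795, N=[120·1·120·1]^{1/2}=120.000000
Admissible k: 0..1 (factorial args all ≥0)
  k=0: (−1)^0·120.0000/(120)·0.7735^6·0.6338^0 = +0.214173
  k=1: (−1)^1·120.0000/(24)·0.7735^4·0.6338^2 = -0.718971
d^3_{2,2}(1.3729) = +0.214173 -0.718971 = -0.504798
|D^3_{2,2}|² = |d^3_{2,2}(β)|² = (-0.504798)² = 0.254821 (the z-rotation phases have unit modulus)

P=0.2548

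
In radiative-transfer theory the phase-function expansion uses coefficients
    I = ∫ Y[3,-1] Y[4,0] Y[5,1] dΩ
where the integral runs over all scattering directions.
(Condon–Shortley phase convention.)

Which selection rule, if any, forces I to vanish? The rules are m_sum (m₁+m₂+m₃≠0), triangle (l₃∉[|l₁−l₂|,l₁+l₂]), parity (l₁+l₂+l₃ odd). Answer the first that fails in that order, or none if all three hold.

none

m₁+m₂+m₃ = -1 + 0 + 1 = 0  ✓
triangle: |3−4|=1 ≤ l₃=5 ≤ 3+4=7  ✓
parity: l₁+l₂+l₃ = 12 is even  ✓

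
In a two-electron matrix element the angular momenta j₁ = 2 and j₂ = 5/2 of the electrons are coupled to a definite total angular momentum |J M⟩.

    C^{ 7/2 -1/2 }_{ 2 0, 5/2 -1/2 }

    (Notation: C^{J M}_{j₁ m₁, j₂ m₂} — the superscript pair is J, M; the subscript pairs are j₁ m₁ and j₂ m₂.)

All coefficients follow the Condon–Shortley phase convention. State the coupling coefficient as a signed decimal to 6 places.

+0.195180

j₁+j₂−J=1  J+j₁−j₂=3  J−j₁+j₂=4  j₁+j₂+J+1=9
(j₁±m₁, j₂±m₂, J±M) = (2,2,2,3,3,4)
P² = 768/35
sum k=0..1:
  [0] +1/8 = 1/8
  [1] −1/12 = -1/12
S = 1/24
C² = P²·S² = 4/105 ; C = +0.195180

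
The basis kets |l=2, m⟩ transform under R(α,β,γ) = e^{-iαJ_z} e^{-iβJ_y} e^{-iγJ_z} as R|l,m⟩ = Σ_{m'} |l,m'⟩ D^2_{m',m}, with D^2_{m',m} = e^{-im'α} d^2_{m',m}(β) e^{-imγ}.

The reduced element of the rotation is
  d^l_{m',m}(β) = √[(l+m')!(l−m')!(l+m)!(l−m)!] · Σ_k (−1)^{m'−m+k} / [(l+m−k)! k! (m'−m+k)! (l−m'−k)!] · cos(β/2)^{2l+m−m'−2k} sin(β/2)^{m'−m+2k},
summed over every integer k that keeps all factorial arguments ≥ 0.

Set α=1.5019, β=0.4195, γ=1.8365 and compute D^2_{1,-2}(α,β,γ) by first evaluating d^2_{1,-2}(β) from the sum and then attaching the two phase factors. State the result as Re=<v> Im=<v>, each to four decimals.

D^2_{1,-2}(1.5019,0.4195,1.8365) = e^{-i·1·1.5019}·d^2_{1,-2}(0.4195)·e^{-i·-2·1.8365}. Compute d first:
With c≡cos(β/2)=0.978083 and s≡sin(β/2)=0.208215, N=[6·1·1·24]^{1/2}=12.000000
Admissible k: 0..0 (factorial args all ≥0)
  k=0: (−1)^3·12.0000/(6)·0.9781^1·0.2082^3 = -0.017658
d^2_{1,-2}(0.4195) = -0.017658
Phases: e^{-i·(1)·1.5019}=+0.068842-0.997628i, e^{-i·(-2)·1.8365}=-0.862095-0.506747i ⇒ D=+0.009975-0.014571i

Re=0.0100 Im=-0.0146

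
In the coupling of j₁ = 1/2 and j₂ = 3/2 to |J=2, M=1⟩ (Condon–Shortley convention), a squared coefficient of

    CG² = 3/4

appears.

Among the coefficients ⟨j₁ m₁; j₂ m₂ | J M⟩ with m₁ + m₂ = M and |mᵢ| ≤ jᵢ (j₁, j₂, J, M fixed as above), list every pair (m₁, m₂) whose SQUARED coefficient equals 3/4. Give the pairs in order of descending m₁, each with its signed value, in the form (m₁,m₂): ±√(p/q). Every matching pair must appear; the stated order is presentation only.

(1/2,1/2): +√(3/4)

Admissible pairs with m₁+m₂ = M = 1: (-1/2,3/2), (1/2,1/2)
  (m₁,m₂)=(1/2,1/2): CG² = 3/4, CG = +√(3/4)   ← matches the target
  (m₁,m₂)=(-1/2,3/2): CG² = 1/4, CG = +√(1/4)
Pairs with CG² = 3/4: (1/2,1/2): +√(3/4)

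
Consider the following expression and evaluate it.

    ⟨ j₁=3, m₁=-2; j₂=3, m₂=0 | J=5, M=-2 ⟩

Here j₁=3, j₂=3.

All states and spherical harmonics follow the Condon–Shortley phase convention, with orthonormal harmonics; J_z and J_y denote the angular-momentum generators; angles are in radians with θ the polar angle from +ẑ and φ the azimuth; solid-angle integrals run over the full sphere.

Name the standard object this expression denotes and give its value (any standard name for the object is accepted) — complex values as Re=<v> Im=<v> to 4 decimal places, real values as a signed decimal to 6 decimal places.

Clebsch–Gordan coefficient, −√(1/3) ≈ -0.577350

This is a Clebsch–Gordan (vector-coupling) coefficient.
√[11·1!5!5!/12! · 1!5!3!3!3!7!] = √(43200)
  +(−1)^0/∏(0,1,5,3,0,2)! = 1/1440  (running 1/1440)
  +(−1)^1/∏(1,0,4,2,1,3)! = -1/288  (running -1/360)
⟨..|..⟩ = √(43200)·(-1/360) = -0.577350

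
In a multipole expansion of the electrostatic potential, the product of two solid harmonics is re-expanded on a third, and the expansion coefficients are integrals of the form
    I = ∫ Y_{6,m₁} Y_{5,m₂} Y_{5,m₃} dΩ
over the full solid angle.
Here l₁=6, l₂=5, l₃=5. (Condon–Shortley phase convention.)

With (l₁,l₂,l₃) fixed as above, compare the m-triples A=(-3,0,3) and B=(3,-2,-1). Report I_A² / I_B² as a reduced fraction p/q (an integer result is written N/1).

125/36

Same 6,5,5: normalisation and zero-m 3j drop out of the ratio.
A: Δ: 6! 6! 4! / 17! → 1/28588560; sum: t=3:−1/103680 t=4:+1/34560 t=5:−1/138240 = 1/82944; 3j²(6 5 5; -3 0 3) = Δ·Π!·Σ² = 125/9724  (sign +1)
B: Δ: 6! 6! 4! / 17! → 1/28588560; sum: t=0:+1/155520 t=1:−1/23040 t=2:+1/34560 t=3:−1/622080 = -1/103680; 3j²(6 5 5; 3 -2 -1) = Δ·Π!·Σ² = 9/2431  (sign -1)
I_A²/I_B² = (125/9724)/(9/2431) = 125/36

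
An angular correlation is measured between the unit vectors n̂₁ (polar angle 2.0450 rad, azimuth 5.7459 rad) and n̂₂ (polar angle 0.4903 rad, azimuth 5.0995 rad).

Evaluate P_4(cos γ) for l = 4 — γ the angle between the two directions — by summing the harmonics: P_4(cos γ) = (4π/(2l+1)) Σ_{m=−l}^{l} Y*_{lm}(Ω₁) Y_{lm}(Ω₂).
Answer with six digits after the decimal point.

0.357541

Addition theorem: P_4(cos γ) = (4π/9) Σ_m Y*_{lm}(Ω₁) Y_{lm}(Ω₂), m = −4…4:
  m=-4: Y*=-0.15154 - 0.23214j  Y=0.00049 - 0.02175j  product -0.00512 + 0.00318j
  m=-3: Y*=0.01652 + 0.40212j  Y=-0.10576 - 0.04590j  product 0.01671 - 0.04329j
  m=-2: Y*=0.05793 - 0.10701j  Y=-0.23588 + 0.23067j  product 0.01102 + 0.03860j
  m=-1: Y*=0.25434 - 0.15152j  Y=0.18161 + 0.44547j  product 0.11369 + 0.08578j
  m=+0: Y*=-0.18339 + 0.00000j  Y=0.09006 + 0.00000j  product -0.01652 + 0.00000j
  m=+1: Y*=-0.25434 - 0.15152j  Y=-0.18161 + 0.44547j  product 0.11369 - 0.08578j
  m=+2: Y*=0.05793 + 0.10701j  Y=-0.23588 - 0.23067j  product 0.01102 - 0.03860j
  m=+3: Y*=-0.01652 + 0.40212j  Y=0.10576 - 0.04590j  product 0.01671 + 0.04329j
  m=+4: Y*=-0.15154 + 0.23214j  Y=0.00049 + 0.02175j  product -0.00512 - 0.00318j
Total Σ_m = 0.25607 + 0.00000j. Multiply by 1.396263: 0.35754 + 0.00000j. P_4(cos γ) = 0.357541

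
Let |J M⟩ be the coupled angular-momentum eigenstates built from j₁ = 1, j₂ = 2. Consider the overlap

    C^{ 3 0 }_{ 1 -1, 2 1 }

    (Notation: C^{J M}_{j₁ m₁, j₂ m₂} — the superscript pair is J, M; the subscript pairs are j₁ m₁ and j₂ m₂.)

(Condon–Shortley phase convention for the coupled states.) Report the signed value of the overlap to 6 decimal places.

j₁+j₂−J=0  J+j₁−j₂=2  J−j₁+j₂=4  j₁+j₂+J+1=7
(j₁±m₁, j₂±m₂, J±M) = (0,2,3,1,3,3)
P² = 144/5
sum k=0..0:
  [0] +1/12 = 1/12
S = 1/12
C² = P²·S² = 1/5 ; C = +0.447214

+0.447214  (= +√(1/5))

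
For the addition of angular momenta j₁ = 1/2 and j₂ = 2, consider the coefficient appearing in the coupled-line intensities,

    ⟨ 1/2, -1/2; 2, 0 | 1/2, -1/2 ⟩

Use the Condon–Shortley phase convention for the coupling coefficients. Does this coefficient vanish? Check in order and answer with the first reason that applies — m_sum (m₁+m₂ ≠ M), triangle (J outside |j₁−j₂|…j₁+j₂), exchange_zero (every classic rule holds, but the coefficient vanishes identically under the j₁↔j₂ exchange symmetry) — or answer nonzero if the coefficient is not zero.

triangle

m-sum: m₁+m₂ = -1/2+0 = -1/2, M = -1/2  ✓
triangle: need |j₁−j₂| ≤ J ≤ j₁+j₂, i.e. J ∈ [3/2, 5/2]; J = 1/2 is outside ✗ ⇒ coefficient is 0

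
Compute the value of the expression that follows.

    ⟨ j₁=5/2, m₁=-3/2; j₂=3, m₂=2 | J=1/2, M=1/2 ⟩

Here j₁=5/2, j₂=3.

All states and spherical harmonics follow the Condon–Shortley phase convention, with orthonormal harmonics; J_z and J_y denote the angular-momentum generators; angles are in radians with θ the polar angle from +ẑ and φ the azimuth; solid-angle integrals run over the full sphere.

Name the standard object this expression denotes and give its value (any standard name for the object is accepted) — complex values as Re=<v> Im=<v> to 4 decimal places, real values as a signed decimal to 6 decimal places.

Clebsch–Gordan coefficient, +√(5/21) ≈ +0.487950

This is a Clebsch–Gordan (vector-coupling) coefficient.
triangle: 5!×0!×1!/7! = 120/5040
(j±m)!: 1!×4!×5!×1!×1!×0! = 2880
prefactor² = (2J+1)×Δ×N² = 960/7
  k=4: +1/(4!×1!×0!×1!×0!×0!) = 1/24
Σ = 1/24  ⇒  CG² = 960/7×(1/24)² = 5/21
CG = +√(5/21) = +0.487950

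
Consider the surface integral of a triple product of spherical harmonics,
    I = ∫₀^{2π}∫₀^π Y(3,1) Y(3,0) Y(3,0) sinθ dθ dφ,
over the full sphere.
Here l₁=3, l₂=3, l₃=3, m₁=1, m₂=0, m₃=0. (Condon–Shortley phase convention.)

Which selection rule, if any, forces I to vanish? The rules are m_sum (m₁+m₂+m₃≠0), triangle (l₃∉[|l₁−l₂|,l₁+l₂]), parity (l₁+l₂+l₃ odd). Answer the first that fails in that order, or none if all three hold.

azimuthal sum: 1 + 0 + 0 = 1  ✗
0 ≤ 3 ≤ 6 (triangle on l)
L = 3 + 3 + 3 = 9 (odd)

m_sum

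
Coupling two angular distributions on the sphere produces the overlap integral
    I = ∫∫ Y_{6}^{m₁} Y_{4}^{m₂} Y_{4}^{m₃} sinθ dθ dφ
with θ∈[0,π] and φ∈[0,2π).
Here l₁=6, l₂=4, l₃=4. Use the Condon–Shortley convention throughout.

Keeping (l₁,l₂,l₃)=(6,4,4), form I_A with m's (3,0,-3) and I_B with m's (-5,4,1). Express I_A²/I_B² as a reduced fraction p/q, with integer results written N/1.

l's match ⇒ only the (l;m) 3-j factors differ between A and B.
A: triangle coeff Δ(6,4,4) = 1/1261260; Σ_t [2,3]: t=2:+1/11520 t=3:−1/25920 = 1/20736; (3j)²=5/429 [(6 4 4; 3 0 -3)], sign=-1
B: triangle coeff Δ(6,4,4) = 1/1261260; Σ_t [6,6]: t=6:+1/172800 = 1/172800; (3j)²=2/65 [(6 4 4; -5 4 1)], sign=-1
I_A²/I_B² = (5/429)/(2/65) = 25/66

25/66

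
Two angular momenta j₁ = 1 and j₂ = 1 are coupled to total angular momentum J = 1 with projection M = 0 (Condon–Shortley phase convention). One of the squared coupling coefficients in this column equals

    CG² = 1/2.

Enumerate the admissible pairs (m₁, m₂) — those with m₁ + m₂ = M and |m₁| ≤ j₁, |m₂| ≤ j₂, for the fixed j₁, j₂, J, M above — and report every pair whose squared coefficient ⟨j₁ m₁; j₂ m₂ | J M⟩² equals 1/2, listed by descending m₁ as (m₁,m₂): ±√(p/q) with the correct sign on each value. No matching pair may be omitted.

Admissible pairs with m₁+m₂ = M = 0: (-1,1), (0,0), (1,-1)
  (m₁,m₂)=(1,-1): CG² = 1/2, CG = +√(1/2)   ← matches the target
  (m₁,m₂)=(0,0): CG² = 0/1, CG = 0
  (m₁,m₂)=(-1,1): CG² = 1/2, CG = −√(1/2)   ← matches the target
Pairs with CG² = 1/2: (1,-1): +√(1/2); (-1,1): −√(1/2)

(1,-1): +√(1/2); (-1,1): −√(1/2)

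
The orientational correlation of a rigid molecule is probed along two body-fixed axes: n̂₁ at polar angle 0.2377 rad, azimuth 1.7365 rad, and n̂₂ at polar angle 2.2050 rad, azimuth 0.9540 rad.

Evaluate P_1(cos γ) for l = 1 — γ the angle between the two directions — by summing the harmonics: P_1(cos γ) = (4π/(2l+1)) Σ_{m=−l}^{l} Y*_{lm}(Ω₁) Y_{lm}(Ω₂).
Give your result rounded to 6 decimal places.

Expand P_1 via completeness: Σ_{m} conj(Y_{1,m}) at Ω₁ times Y_{1,m} at Ω₂ —
  m=-1: Y*=(-0.013419, 0.080238)  Y=(0.160982, -0.227028)  product (0.016056, 0.015963)
  m=+0: Y*=(0.474864, -0.000000)  Y=(-0.289515, 0.000000)  product (-0.137480, 0.000000)
  m=+1: Y*=(0.013419, 0.080238)  Y=(-0.160982, -0.227028)  product (0.016056, -0.015963)
Accumulated sum (-0.105368, 0.000000); after 4π/(2l+1) scaling, (-0.441363, 0.000000) ⇒ P_1 = -0.441363

-0.441363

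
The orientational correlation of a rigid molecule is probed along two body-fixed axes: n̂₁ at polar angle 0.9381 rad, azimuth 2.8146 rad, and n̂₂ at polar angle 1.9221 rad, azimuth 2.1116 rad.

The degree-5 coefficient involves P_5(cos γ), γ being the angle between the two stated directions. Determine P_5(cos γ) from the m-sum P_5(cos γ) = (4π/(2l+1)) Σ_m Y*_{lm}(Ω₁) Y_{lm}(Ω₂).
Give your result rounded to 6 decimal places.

Summing Y*_{l m}(θ₁,φ₁)·Y_{l m}(θ₂,φ₂) over m ∈ [−5, 5]; prefactor 4π/(2·5+1) = 1.142397:
  m=-5: (+0.010151+0.157978i) × (-0.143516+0.306775i) = -0.049920-0.019558i  (running Σ = -0.049920-0.019558i)
  m=-4: (+0.095368-0.354461i) × (+0.219179+0.325644i) = +0.136331-0.046635i  (running Σ = +0.086410-0.066193i)
  m=-3: (-0.216658+0.323713i) × (+0.018811-0.000972i) = -0.003761+0.006300i  (running Σ = +0.082649-0.059893i)
  m=-2: (+0.025337-0.019421i) × (-0.155770+0.292611i) = +0.001736+0.010439i  (running Σ = +0.084385-0.049454i)
  m=-1: (+0.324765-0.110150i) × (+0.056260+0.093685i) = +0.028591+0.024228i  (running Σ = +0.112976-0.025225i)
  m=0: (-0.122661-0.000000i) × (-0.305625+0.000000i) = +0.037488+0.000000i  (running Σ = +0.150464-0.025225i)
  m=1: (-0.324765-0.110150i) × (-0.056260+0.093685i) = +0.028591-0.024228i  (running Σ = +0.179055-0.049454i)
  m=2: (+0.025337+0.019421i) × (-0.155770-0.292611i) = +0.001736-0.010439i  (running Σ = +0.180791-0.059893i)
  m=3: (+0.216658+0.323713i) × (-0.018811-0.000972i) = -0.003761-0.006300i  (running Σ = +0.177030-0.066193i)
  m=4: (+0.095368+0.354461i) × (+0.219179-0.325644i) = +0.136331+0.046635i  (running Σ = +0.313360-0.019558i)
  m=5: (-0.010151+0.157978i) × (+0.143516+0.306775i) = -0.049920+0.019558i  (running Σ = +0.263440+0.000000i)
Total Σ_m = +0.263440+0.000000i. Multiply by 1.142397: +0.300953+0.000000i. P_5(cos γ) = 0.300953

0.300953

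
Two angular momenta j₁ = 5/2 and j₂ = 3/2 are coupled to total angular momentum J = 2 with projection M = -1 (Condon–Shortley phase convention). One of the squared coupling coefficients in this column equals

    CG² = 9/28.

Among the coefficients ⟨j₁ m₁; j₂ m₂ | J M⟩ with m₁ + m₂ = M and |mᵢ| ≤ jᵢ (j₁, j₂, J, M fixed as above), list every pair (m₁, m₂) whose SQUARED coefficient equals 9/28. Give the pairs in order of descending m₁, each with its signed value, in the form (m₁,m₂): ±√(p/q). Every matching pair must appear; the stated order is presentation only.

(1/2,-3/2): +√(9/28)

Admissible pairs with m₁+m₂ = M = -1: (-5/2,3/2), (-3/2,1/2), (-1/2,-1/2), (1/2,-3/2)
  (m₁,m₂)=(1/2,-3/2): CG² = 9/28, CG = +√(9/28)   ← matches the target
  (m₁,m₂)=(-1/2,-1/2): CG² = 25/84, CG = −√(25/84)
  (m₁,m₂)=(-3/2,1/2): CG² = 1/42, CG = +√(1/42)
  (m₁,m₂)=(-5/2,3/2): CG² = 5/14, CG = +√(5/14)
Pairs with CG² = 9/28: (1/2,-3/2): +√(9/28)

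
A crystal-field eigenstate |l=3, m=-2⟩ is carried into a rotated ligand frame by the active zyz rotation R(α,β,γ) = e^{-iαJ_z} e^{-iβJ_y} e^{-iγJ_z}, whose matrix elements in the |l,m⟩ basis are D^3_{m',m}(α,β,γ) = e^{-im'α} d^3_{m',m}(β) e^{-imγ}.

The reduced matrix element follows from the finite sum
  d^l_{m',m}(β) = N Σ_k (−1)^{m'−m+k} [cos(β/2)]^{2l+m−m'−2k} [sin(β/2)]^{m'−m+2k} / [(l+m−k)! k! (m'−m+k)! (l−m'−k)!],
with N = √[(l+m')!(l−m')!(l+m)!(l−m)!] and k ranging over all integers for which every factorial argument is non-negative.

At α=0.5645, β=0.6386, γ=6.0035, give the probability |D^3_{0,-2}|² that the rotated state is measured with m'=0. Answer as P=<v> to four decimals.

P=0.1526

Split into d^3_{0,-2}(β=0.6386) × two z-phases.
c=cos(0.638600/2)=0.949455, s=sin(0.638600/2)=0.313902; N=√[6·6·1·120]=65.726707
k∈{0,1} keeps every argument non-negative
  k=0: (−1)^2·65.7267/(12)·0.9495^4·0.3139^2 = +0.438578
  k=1: (−1)^3·65.7267/(12)·0.9495^2·0.3139^4 = -0.047939
d^3_{0,-2}(0.6386) = +0.438578 -0.047939 = +0.390640
|D^3_{0,-2}|² = |d^3_{0,-2}(β)|² = (+0.390640)² = 0.152599 (the z-rotation phases have unit modulus)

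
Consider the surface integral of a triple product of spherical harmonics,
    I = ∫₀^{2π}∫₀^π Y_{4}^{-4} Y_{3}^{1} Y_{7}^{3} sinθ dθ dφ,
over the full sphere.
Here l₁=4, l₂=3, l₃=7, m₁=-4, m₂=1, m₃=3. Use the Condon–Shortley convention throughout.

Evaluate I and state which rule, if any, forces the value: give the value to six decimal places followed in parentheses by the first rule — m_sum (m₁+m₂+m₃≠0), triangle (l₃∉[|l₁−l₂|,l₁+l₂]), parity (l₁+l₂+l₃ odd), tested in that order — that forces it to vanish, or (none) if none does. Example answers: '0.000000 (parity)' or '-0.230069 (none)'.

-0.045200 (none)

m-sum 0 ✓  L=14 even ✓  1≤7≤7 ✓
Π(2lᵢ+1) = 9×7×15 = 945
triangle coeff Δ(4,3,7) = 1/45045
Σ_t [0,0]: t=0:+1/20736 = 1/20736
(3j)²=35/1287 [(4 3 7; 0 0 0)], sign=-1
Σ_t [0,0]: t=0:+1/1935360 = 1/1935360
(3j)²=1/1001 [(4 3 7; -4 1 3)], sign=+1
⇒ 4πI² = 525/20449
I = (-1)√(525/20449/(4π)) = -0.04520003
No selection rule forces the value: the integral is nonzero (none).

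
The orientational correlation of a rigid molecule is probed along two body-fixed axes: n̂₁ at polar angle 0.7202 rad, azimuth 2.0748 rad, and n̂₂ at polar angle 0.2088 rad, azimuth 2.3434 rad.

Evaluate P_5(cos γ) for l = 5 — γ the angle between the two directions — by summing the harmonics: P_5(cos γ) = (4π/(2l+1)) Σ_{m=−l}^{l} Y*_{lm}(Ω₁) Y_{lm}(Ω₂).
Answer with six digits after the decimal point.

Term-by-term m-sum for l=5 (normalisation 4π/11 = 1.142397):
  m=-5: Y*=(-0.033728, -0.047087)  Y=(0.000117, 0.000133)  product (0.000002, -0.000010)
  m=-4: Y*=(-0.089898, 0.188399)  Y=(-0.002647, -0.000136)  product (0.000264, -0.000487)
  m=-3: Y*=(0.404737, -0.023820)  Y=(0.017212, -0.015938)  product (0.006586, -0.006861)
  m=-2: Y*=(-0.205494, -0.325746)  Y=(-0.003410, 0.133251)  product (0.044107, -0.026271)
  m=-1: Y*=(0.021029, -0.038130)  Y=(-0.316768, -0.324979)  product (-0.019053, 0.005244)
  m=+0: Y*=(-0.390209, -0.000000)  Y=(0.653297, 0.000000)  product (-0.254922, -0.000000)
  m=+1: Y*=(-0.021029, -0.038130)  Y=(0.316768, -0.324979)  product (-0.019053, -0.005244)
  m=+2: Y*=(-0.205494, 0.325746)  Y=(-0.003410, -0.133251)  product (0.044107, 0.026271)
  m=+3: Y*=(-0.404737, -0.023820)  Y=(-0.017212, -0.015938)  product (0.006586, 0.006861)
  m=+4: Y*=(-0.089898, -0.188399)  Y=(-0.002647, 0.000136)  product (0.000264, 0.000487)
  m=+5: Y*=(0.033728, -0.047087)  Y=(-0.000117, 0.000133)  product (0.000002, 0.000010)
Σ over m = (-0.191110, 0.000000); ×(4π/11) → (-0.218324, 0.000000). Real part: -0.218324

-0.218324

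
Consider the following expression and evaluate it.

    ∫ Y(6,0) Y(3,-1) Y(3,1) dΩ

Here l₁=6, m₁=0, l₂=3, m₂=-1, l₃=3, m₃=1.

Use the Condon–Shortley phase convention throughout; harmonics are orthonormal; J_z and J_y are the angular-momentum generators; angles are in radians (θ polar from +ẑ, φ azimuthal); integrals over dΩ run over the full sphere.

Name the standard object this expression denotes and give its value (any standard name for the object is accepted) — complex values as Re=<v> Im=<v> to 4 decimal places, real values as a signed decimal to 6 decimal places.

Gaunt coefficient, +0.177816

This is a Gaunt coefficient — the integral of a triple product of spherical harmonics over the sphere.
m-sum 0 ✓  L=12 even ✓  3≤3≤9 ✓
Π(2lᵢ+1) = 13×7×7 = 637
triangle coeff Δ(6,3,3) = 1/12012
Σ_t [3,3]: t=3:−1/1296 = -1/1296
(3j)²=100/3003 [(6 3 3; 0 0 0)], sign=+1
Σ_t [2,2]: t=2:+1/2304 = 1/2304
(3j)²=75/4004 [(6 3 3; 0 -1 1)], sign=+1
⇒ 4πI² = 625/1573
I = (+1)√(625/1573/(4π)) = 0.17781595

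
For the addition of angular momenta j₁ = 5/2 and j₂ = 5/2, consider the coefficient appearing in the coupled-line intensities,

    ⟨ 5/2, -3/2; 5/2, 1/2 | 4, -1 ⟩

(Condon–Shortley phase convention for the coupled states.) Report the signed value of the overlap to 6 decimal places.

j₁+j₂−J=1  J+j₁−j₂=4  J−j₁+j₂=4  j₁+j₂+J+1=10
(j₁±m₁, j₂±m₂, J±M) = (1,4,3,2,3,5)
P² = 10368/35
sum k=0..1:
  [0] +1/144 = 1/144
  [1] −1/24 = -1/24
S = -5/144
C² = P²·S² = 5/14 ; C = -0.597614

-0.597614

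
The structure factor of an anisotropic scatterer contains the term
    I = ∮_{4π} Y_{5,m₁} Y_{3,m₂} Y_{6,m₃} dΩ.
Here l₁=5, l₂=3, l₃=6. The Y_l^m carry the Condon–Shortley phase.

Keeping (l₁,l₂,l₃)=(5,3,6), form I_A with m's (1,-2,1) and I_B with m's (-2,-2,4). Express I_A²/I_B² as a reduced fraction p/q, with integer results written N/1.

7/3

Shared (l₁,l₂,l₃)=(5,3,6): N and (l;000)² cancel in I_A²/I_B².
A: Δ = 2!·8!·4!/15! = 1/675675; Racah Σ t=0..1: t=0:+1/6912 t=1:−1/17280 = 1/11520; ⇒ 3j(5 3 6; 1 -2 1)² = 2/143, sgn -1
B: Δ = 2!·8!·4!/15! = 1/675675; Racah Σ t=0..1: t=0:+1/60480 t=1:−1/34560 = -1/80640; ⇒ 3j(5 3 6; -2 -2 4)² = 6/1001, sgn -1
I_A²/I_B² = (2/143)/(6/1001) = 7/3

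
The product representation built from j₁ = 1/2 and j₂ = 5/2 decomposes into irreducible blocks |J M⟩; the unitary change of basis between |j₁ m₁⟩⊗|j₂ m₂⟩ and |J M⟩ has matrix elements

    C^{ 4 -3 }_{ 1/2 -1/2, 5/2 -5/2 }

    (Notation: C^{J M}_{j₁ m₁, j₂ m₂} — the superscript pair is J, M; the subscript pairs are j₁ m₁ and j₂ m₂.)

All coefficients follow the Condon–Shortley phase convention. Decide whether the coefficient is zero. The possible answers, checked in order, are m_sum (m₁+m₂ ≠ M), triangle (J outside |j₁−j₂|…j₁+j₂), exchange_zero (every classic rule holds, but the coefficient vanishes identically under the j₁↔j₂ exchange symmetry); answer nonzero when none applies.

m-sum: m₁+m₂ = -1/2+(-5/2) = -3, M = -3  ✓
triangle: need |j₁−j₂| ≤ J ≤ j₁+j₂, i.e. J ∈ [2, 3]; J = 4 is outside ✗ ⇒ coefficient is 0

triangle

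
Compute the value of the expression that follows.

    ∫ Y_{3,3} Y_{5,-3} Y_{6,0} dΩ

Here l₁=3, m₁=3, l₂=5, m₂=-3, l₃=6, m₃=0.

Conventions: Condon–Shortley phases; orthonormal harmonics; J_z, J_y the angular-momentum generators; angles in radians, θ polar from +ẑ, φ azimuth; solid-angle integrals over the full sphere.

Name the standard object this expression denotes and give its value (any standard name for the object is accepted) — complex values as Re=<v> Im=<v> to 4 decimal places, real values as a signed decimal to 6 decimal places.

This is a Gaunt coefficient — the integral of a triple product of spherical harmonics over the sphere.
Checks pass: Σm=0; 14 even; l₃=6∈[2,8].
(2·3+1)(2·5+1)(2·6+1) = 1001
Δ: 2! 4! 8! / 15! → 1/675675
sum: t=0:+1/8640 t=1:−1/2304 t=2:+1/8640 = -7/34560
3j²(3 5 6; 0 0 0) = Δ·Π!·Σ² = 7/429  (sign -1)
sum: t=0:+1/69120 = 1/69120
3j²(3 5 6; 3 -3 0) = Δ·Π!·Σ² = 4/429  (sign +1)
combine: 4πI² = 1001·7/429·4/429 = 196/1287
take √, sign -1: I = -0.11008644

Gaunt coefficient, -0.110086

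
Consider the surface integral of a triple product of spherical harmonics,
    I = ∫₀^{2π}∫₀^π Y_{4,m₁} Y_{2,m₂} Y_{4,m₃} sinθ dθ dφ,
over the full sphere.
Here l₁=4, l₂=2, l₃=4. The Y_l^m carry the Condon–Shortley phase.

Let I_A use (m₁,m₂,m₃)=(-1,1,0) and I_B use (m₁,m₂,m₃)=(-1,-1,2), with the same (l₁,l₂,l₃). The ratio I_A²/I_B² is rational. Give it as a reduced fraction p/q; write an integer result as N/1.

Shared (l₁,l₂,l₃)=(4,2,4): N and (l;000)² cancel in I_A²/I_B².
A: Δ = 2!·6!·2!/11! = 1/13860; Racah Σ t=1..2: t=1:−1/96 t=2:+1/72 = 1/288; ⇒ 3j(4 2 4; -1 1 0)² = 1/462, sgn +1
B: Δ = 2!·6!·2!/11! = 1/13860; Racah Σ t=0..1: t=0:+1/240 t=1:−1/96 = -1/160; ⇒ 3j(4 2 4; -1 -1 2)² = 27/1540, sgn -1
I_A²/I_B² = (1/462)/(27/1540) = 10/81

10/81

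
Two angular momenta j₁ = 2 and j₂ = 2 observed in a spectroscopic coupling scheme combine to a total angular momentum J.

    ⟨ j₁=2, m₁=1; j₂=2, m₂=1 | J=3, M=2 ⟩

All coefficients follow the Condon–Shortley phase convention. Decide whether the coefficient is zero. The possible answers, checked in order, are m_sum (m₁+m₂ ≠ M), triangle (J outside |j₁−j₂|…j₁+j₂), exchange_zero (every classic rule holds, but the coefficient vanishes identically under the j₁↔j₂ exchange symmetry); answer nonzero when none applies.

exchange_zero

m-sum: m₁+m₂ = 1+1 = 2, M = 2  ✓
triangle: |j₁−j₂| = 0 ≤ J = 3 ≤ j₁+j₂ = 4  ✓
exchange: j₁=j₂ and m₁=m₂, and (−1)^(j₁+j₂−J) = (−1)^1 = −1 forces ⟨j₁m₁;j₂m₂|JM⟩ = −⟨j₂m₂;j₁m₁|JM⟩ = −⟨j₁m₁;j₂m₂|JM⟩ ⇒ the coefficient vanishes identically
Racah sum check: Σ_k collapses to 0 ⇒ CG = 0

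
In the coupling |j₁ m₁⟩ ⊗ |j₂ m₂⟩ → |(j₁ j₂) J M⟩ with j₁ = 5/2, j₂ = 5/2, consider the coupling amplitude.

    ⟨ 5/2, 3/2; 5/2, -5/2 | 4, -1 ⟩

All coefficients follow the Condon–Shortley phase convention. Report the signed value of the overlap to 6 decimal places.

j₁+j₂−J=1  J+j₁−j₂=4  J−j₁+j₂=4  j₁+j₂+J+1=10
(j₁±m₁, j₂±m₂, J±M) = (4,1,0,5,3,5)
P² = 20736/7
sum k=0..0:
  [0] +1/144 = 1/144
S = 1/144
C² = P²·S² = 1/7 ; C = +0.377964

+√(1/7) ≈ +0.377964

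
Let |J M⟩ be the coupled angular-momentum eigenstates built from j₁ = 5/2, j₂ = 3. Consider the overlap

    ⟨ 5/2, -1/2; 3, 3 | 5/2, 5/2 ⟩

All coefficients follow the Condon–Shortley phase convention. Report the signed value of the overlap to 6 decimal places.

-0.487950  (= −√(5/21))

j₁+j₂−J=3  J+j₁−j₂=2  J−j₁+j₂=3  j₁+j₂+J+1=9
(j₁±m₁, j₂±m₂, J±M) = (2,3,6,0,5,0)
P² = 8640/7
sum k=3..3:
  [3] −1/72 = -1/72
S = -1/72
C² = P²·S² = 5/21 ; C = -0.487950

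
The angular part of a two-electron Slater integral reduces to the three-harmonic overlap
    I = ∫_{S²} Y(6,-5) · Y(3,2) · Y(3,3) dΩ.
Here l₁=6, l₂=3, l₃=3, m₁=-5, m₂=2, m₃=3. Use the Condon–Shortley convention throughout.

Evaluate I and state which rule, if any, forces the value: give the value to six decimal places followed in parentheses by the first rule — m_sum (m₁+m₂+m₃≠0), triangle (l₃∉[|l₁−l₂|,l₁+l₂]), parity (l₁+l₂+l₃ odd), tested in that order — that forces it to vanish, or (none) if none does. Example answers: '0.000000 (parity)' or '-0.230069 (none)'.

-0.254801 (none)

Rules hold: Σm=0, L=12 even, 3≤3≤9.
N = 13·7·7 = 637
Δ = 6!·6!·0!/13! = 1/12012
Racah Σ t=3..3: t=3:−1/1296 = -1/1296
⇒ 3j(6 3 3; 0 0 0)² = 100/3003, sgn +1
Racah Σ t=5..5: t=5:−1/86400 = -1/86400
⇒ 3j(6 3 3; -5 2 3)² = 1/26, sgn -1
4πI² = N·(3j₀)²·(3jₘ)² = 350/429
I = -1·√(0.815851/4π) = -0.25480060
No selection rule forces the value: the integral is nonzero (none).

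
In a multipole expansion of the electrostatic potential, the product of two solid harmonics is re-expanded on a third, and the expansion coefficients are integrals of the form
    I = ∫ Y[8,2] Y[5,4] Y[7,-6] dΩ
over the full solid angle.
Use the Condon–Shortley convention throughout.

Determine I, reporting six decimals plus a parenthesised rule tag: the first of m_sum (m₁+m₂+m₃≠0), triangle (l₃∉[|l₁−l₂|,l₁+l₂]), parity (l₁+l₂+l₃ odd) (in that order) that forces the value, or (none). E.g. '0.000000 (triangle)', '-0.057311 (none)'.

Checks pass: Σm=0; 20 even; l₃=7∈[3,13].
(2·8+1)(2·5+1)(2·7+1) = 2805
Δ: 6! 10! 4! / 21! → 1/814773960
sum: t=1:−1/87091200 t=2:+1/4976640 t=3:−1/2073600 t=4:+1/4976640 t=5:−1/87091200 = -1/9676800
3j²(8 5 7; 0 0 0) = Δ·Π!·Σ² = 360/46189  (sign +1)
sum: t=5:−1/1045094400 t=6:+1/15676416000 = -1/1119744000
3j²(8 5 7; 2 4 -6) = Δ·Π!·Σ² = 28/4845  (sign +1)
combine: 4πI² = 2805·360/46189·28/4845 = 10080/79781
take √, sign +1: I = 0.10027106
No selection rule forces the value: the integral is nonzero (none).

0.100271 (none)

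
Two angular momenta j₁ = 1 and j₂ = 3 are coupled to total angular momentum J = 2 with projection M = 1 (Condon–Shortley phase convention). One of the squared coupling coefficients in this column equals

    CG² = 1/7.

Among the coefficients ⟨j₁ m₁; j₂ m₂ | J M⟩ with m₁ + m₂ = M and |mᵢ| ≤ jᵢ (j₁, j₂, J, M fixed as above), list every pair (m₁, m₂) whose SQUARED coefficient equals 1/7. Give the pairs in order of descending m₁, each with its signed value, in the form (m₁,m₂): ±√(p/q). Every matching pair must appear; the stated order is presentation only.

Admissible pairs with m₁+m₂ = M = 1: (-1,2), (0,1), (1,0)
  (m₁,m₂)=(1,0): CG² = 1/7, CG = +√(1/7)   ← matches the target
  (m₁,m₂)=(0,1): CG² = 8/21, CG = −√(8/21)
  (m₁,m₂)=(-1,2): CG² = 10/21, CG = +√(10/21)
Pairs with CG² = 1/7: (1,0): +√(1/7)

(1,0): +√(1/7)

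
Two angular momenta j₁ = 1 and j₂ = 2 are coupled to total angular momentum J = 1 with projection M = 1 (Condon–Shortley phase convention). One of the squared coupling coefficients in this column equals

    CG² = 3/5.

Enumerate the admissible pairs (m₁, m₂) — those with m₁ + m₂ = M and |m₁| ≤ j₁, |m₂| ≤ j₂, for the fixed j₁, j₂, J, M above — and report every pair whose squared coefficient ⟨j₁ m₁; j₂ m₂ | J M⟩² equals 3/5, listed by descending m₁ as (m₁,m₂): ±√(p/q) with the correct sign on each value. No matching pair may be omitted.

(-1,2): +√(3/5)

Admissible pairs with m₁+m₂ = M = 1: (-1,2), (0,1), (1,0)
  (m₁,m₂)=(1,0): CG² = 1/10, CG = +√(1/10)
  (m₁,m₂)=(0,1): CG² = 3/10, CG = −√(3/10)
  (m₁,m₂)=(-1,2): CG² = 3/5, CG = +√(3/5)   ← matches the target
Pairs with CG² = 3/5: (-1,2): +√(3/5)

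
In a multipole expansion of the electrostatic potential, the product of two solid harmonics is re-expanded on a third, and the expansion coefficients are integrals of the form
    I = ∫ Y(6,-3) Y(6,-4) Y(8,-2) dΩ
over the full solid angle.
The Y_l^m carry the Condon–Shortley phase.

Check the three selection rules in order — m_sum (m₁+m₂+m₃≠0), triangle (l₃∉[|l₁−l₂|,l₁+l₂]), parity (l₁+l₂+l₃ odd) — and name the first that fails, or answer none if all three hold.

m₁+m₂+m₃ = -3 − 4 − 2 = -9  ✗
triangle: |6−6|=0 ≤ l₃=8 ≤ 6+6=12
parity: l₁+l₂+l₃ = 20 is even

m_sum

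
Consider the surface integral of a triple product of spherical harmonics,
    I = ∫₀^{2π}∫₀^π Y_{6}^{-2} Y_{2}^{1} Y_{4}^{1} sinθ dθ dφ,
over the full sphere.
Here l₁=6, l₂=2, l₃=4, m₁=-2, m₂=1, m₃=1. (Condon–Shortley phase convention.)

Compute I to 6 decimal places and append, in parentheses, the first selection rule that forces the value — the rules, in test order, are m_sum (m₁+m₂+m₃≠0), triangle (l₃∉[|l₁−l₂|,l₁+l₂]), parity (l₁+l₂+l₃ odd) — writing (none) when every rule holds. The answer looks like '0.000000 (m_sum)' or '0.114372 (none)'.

Checks pass: Σm=0; 12 even; l₃=4∈[4,8].
(2·6+1)(2·2+1)(2·4+1) = 585
Δ: 4! 8! 0! / 13! → 1/6435
sum: t=2:+1/2304 = 1/2304
3j²(6 2 4; 0 0 0) = Δ·Π!·Σ² = 5/143  (sign +1)
sum: t=3:−1/4320 = -1/4320
3j²(6 2 4; -2 1 1) = Δ·Π!·Σ² = 224/6435  (sign +1)
combine: 4πI² = 585·5/143·224/6435 = 1120/1573
take √, sign +1: I = 0.23803440
No selection rule forces the value: the integral is nonzero (none).

0.238034 (none)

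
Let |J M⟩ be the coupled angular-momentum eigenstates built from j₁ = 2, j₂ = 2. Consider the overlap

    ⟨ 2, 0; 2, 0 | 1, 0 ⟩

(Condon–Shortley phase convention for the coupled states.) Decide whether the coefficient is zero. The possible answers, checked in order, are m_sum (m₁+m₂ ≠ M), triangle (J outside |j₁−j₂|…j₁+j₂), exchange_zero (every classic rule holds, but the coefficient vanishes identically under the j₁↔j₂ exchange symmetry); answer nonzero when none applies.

m-sum: m₁+m₂ = 0+0 = 0, M = 0  ✓
triangle: |j₁−j₂| = 0 ≤ J = 1 ≤ j₁+j₂ = 4  ✓
exchange: j₁=j₂ and m₁=m₂, and (−1)^(j₁+j₂−J) = (−1)^3 = −1 forces ⟨j₁m₁;j₂m₂|JM⟩ = −⟨j₂m₂;j₁m₁|JM⟩ = −⟨j₁m₁;j₂m₂|JM⟩ ⇒ the coefficient vanishes identically
Racah sum check: Σ_k collapses to 0 ⇒ CG = 0

exchange_zero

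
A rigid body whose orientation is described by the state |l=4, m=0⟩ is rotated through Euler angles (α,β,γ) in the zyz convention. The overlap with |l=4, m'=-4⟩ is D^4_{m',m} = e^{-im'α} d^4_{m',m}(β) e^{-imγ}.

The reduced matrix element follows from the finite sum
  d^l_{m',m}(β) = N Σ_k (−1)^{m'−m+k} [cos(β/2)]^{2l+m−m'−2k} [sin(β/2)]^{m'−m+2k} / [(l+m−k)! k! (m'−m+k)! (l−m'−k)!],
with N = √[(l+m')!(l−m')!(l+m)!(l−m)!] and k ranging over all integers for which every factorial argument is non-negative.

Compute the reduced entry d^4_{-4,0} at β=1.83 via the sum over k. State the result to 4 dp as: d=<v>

d=0.4565

d^4_{-4,0}(β=1.8300) via the finite sum:
c=cos(1.830000/2)=0.609791, s=sin(1.830000/2)=0.792563; N=√[1·40320·24·24]=4819.161753
Admissible k: 4..4 (factorial args all ≥0)
  k=4: (−1)^0·4819.1618/(576)·0.6098^4·0.7926^4 = +0.456464
d^4_{-4,0}(1.8300) = +0.456464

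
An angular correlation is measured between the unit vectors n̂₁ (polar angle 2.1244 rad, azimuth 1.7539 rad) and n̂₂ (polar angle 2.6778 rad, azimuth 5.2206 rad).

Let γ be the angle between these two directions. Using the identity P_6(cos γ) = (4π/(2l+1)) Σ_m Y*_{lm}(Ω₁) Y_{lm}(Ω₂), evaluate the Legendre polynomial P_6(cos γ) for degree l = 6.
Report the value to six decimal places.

-0.236454

Expand P_6 via completeness: Σ_{m} conj(Y_{6,m}) at Ω₁ times Y_{6,m} at Ω₂ —
  m=-6: (-0.08324 - 0.16299j) × (0.00385 + 0.00036j) = -0.00026 - 0.00066j  (running Σ = -0.00026 - 0.00066j)
  m=-5: (0.31069 - 0.23878j) × (-0.01515 + 0.02212j) = 0.00057 + 0.01049j  (running Σ = 0.00031 + 0.00983j)
  m=-4: (0.28344 + 0.25489j) × (-0.04967 - 0.09974j) = 0.01134 - 0.04093j  (running Σ = 0.01166 - 0.03110j)
  m=-3: (-0.00447 + 0.00730j) × (0.30210 + 0.01396j) = -0.00145 + 0.00214j  (running Σ = 0.01020 - 0.02896j)
  m=-2: (0.31996 + 0.12271j) × (-0.26473 + 0.42758j) = -0.13717 + 0.10432j  (running Σ = -0.12697 + 0.07537j)
  m=-1: (-0.02587 + 0.13970j) × (-0.16983 - 0.30489j) = 0.04699 - 0.01584j  (running Σ = -0.07998 + 0.05953j)
  m=0: (0.30732 + 0.00000j) × (-0.27546 + 0.00000j) = -0.08465 + 0.00000j  (running Σ = -0.16463 + 0.05953j)
  m=1: (0.02587 + 0.13970j) × (0.16983 - 0.30489j) = 0.04699 + 0.01584j  (running Σ = -0.11765 + 0.07537j)
  m=2: (0.31996 - 0.12271j) × (-0.26473 - 0.42758j) = -0.13717 - 0.10432j  (running Σ = -0.25482 - 0.02896j)
  m=3: (0.00447 + 0.00730j) × (-0.30210 + 0.01396j) = -0.00145 - 0.00214j  (running Σ = -0.25627 - 0.03110j)
  m=4: (0.28344 - 0.25489j) × (-0.04967 + 0.09974j) = 0.01134 + 0.04093j  (running Σ = -0.24493 + 0.00983j)
  m=5: (-0.31069 - 0.23878j) × (0.01515 + 0.02212j) = 0.00057 - 0.01049j  (running Σ = -0.24435 - 0.00066j)
  m=6: (-0.08324 + 0.16299j) × (0.00385 - 0.00036j) = -0.00026 + 0.00066j  (running Σ = -0.24461 + 0.00000j)
Total Σ_m = -0.24461 + 0.00000j. Multiply by 0.966644: -0.23645 + 0.00000j. P_6(cos γ) = -0.236454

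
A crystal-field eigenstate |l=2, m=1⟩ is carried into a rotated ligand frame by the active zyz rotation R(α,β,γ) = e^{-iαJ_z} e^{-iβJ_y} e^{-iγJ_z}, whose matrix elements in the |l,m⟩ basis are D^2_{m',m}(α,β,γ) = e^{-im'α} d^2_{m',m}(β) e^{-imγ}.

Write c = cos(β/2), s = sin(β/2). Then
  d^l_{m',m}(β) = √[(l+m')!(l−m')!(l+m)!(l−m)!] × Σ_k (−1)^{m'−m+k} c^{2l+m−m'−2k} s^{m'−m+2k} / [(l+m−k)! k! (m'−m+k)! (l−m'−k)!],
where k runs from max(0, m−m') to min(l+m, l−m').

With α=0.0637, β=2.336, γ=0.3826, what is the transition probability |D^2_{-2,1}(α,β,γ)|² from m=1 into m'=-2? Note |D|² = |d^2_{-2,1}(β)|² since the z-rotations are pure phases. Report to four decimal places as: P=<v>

P=0.3726

D^2_{-2,1}(0.0637,2.3360,0.3826) = e^{-i·-2·0.0637}·d^2_{-2,1}(2.3360)·e^{-i·1·0.3826}. Compute d first:
c=cos(2.336000/2)=0.391992, s=sin(2.336000/2)=0.919968; N=√[1·24·6·1]=12.000000
k∈{3} keeps every argument non-negative
  k=3: (−1)^0·12.0000/(6)·0.3920^1·0.9200^3 = +0.610417
d^2_{-2,1}(2.3360) = +0.610417
|D^2_{-2,1}|² = |d^2_{-2,1}(β)|² = (+0.610417)² = 0.372609 (the z-rotation phases have unit modulus)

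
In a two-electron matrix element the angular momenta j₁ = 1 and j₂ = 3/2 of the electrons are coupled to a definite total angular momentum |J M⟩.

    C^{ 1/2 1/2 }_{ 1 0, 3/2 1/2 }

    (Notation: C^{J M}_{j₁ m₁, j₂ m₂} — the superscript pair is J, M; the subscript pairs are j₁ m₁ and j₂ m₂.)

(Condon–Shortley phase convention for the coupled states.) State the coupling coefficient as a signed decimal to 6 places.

-0.577350  (= −√(1/3))

j₁+j₂−J=2  J+j₁−j₂=0  J−j₁+j₂=1  j₁+j₂+J+1=4
(j₁±m₁, j₂±m₂, J±M) = (1,1,2,1,1,0)
P² = 1/3
sum k=1..1:
  [1] −1/1 = -1
S = -1
C² = P²·S² = 1/3 ; C = -0.577350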